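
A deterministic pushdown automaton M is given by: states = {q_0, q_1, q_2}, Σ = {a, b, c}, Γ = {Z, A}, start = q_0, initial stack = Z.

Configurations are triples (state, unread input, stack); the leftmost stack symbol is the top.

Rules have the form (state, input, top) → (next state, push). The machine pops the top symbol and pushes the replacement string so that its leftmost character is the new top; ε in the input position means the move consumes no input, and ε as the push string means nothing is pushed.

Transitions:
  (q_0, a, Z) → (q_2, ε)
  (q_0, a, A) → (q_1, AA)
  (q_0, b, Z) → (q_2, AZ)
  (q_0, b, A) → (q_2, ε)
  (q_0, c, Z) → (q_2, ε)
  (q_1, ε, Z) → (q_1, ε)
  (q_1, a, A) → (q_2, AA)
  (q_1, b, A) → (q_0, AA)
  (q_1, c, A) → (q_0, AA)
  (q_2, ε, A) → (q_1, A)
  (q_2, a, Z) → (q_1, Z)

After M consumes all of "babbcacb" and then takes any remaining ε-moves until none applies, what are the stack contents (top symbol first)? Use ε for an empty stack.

(q_0, babbcacb, Z) ⊢ (q_2, abbcacb, AZ) ⊢ (q_1, abbcacb, AZ) ⊢ (q_2, bbcacb, AAZ) ⊢ (q_1, bbcacb, AAZ) ⊢ (q_0, bcacb, AAAZ) ⊢ (q_2, cacb, AAZ) ⊢ (q_1, cacb, AAZ) ⊢ (q_0, acb, AAAZ) ⊢ (q_1, cb, AAAAZ) ⊢ (q_0, b, AAAAAZ) ⊢ (q_2, ε, AAAAZ) ⊢ (q_1, ε, AAAAZ)
All input consumed in state q_1 with stack AAAAZ.

AAAAZ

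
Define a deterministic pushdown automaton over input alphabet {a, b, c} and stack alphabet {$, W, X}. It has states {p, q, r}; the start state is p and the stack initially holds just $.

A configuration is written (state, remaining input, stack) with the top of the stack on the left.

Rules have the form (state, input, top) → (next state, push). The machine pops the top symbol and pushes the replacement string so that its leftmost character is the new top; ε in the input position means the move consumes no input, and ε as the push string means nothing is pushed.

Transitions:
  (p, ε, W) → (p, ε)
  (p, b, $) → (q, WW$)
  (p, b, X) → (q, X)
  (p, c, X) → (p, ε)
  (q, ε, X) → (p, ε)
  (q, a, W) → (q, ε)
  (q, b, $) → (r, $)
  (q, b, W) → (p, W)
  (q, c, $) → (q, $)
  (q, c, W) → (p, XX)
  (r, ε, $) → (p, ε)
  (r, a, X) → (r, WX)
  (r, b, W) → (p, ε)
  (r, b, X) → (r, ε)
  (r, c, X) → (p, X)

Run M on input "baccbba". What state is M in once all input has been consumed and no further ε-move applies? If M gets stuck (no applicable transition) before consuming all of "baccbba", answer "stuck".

(p, baccbba, $)
  read b, top $: go to q, push WW$ → (q, accbba, WW$)
  read a, top W: go to q, push ε → (q, ccbba, W$)
  read c, top W: go to p, push XX → (p, cbba, XX$)
  read c, top X: go to p, push ε → (p, bba, X$)
  read b, top X: go to q, push X → (q, ba, X$)
  ε-move, top X: go to p, push ε → (p, ba, $)
  read b, top $: go to q, push WW$ → (q, a, WW$)
  read a, top W: go to q, push ε → (q, ε, W$)
All input consumed; M is in state q.

q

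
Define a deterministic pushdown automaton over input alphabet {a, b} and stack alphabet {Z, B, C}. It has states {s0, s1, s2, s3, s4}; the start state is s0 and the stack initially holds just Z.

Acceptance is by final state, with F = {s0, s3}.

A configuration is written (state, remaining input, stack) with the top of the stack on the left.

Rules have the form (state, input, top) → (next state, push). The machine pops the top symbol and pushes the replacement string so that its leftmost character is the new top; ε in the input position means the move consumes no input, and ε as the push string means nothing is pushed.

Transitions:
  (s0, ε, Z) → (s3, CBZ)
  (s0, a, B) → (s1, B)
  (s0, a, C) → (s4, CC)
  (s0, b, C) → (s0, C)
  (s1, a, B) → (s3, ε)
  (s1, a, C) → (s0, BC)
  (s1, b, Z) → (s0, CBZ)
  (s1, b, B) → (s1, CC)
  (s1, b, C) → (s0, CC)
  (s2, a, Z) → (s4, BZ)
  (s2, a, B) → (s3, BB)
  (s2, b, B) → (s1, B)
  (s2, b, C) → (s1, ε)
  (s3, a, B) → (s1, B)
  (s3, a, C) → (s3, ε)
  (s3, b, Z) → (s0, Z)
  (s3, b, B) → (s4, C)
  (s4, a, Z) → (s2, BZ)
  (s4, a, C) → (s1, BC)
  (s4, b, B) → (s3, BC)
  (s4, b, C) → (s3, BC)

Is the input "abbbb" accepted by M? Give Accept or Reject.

Accept

(s0, abbbb, Z)
  ε-move, top Z: go to s3, push CBZ → (s3, abbbb, CBZ)
  read a, top C: go to s3, push ε → (s3, bbbb, BZ)
  read b, top B: go to s4, push C → (s4, bbb, CZ)
  read b, top C: go to s3, push BC → (s3, bb, BCZ)
  read b, top B: go to s4, push C → (s4, b, CCZ)
  read b, top C: go to s3, push BC → (s3, ε, BCCZ)
All input consumed; state s3 ∈ F.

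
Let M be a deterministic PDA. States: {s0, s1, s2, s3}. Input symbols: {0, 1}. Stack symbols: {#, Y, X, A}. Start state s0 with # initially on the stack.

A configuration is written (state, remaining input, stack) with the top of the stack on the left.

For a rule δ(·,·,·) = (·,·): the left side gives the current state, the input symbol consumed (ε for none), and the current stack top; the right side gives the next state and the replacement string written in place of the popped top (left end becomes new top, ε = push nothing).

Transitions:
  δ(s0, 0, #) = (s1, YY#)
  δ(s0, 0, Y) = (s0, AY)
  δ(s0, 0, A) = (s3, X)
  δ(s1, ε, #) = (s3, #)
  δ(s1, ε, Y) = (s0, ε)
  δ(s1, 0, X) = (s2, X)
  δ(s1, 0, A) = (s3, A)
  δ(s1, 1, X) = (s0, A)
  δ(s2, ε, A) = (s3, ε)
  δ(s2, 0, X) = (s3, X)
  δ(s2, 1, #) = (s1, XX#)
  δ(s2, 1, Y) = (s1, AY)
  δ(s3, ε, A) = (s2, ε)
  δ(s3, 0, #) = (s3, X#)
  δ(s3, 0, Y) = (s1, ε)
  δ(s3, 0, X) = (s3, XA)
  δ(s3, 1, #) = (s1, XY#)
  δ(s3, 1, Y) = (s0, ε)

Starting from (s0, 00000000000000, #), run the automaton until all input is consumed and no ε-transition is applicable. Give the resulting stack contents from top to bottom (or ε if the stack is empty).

(s0, 00000000000000, #) ⊢ (s1, 0000000000000, YY#) ⊢ (s0, 0000000000000, Y#) ⊢ (s0, 000000000000, AY#) ⊢ (s3, 00000000000, XY#) ⊢ (s3, 0000000000, XAY#) ⊢ (s3, 000000000, XAAY#) ⊢ (s3, 00000000, XAAAY#) ⊢ (s3, 0000000, XAAAAY#) ⊢ (s3, 000000, XAAAAAY#) ⊢ (s3, 00000, XAAAAAAY#) ⊢ (s3, 0000, XAAAAAAAY#) ⊢ (s3, 000, XAAAAAAAAY#) ⊢ (s3, 00, XAAAAAAAAAY#) ⊢ (s3, 0, XAAAAAAAAAAY#) ⊢ (s3, ε, XAAAAAAAAAAAY#)
All input consumed in state s3 with stack XAAAAAAAAAAAY#.

XAAAAAAAAAAAY#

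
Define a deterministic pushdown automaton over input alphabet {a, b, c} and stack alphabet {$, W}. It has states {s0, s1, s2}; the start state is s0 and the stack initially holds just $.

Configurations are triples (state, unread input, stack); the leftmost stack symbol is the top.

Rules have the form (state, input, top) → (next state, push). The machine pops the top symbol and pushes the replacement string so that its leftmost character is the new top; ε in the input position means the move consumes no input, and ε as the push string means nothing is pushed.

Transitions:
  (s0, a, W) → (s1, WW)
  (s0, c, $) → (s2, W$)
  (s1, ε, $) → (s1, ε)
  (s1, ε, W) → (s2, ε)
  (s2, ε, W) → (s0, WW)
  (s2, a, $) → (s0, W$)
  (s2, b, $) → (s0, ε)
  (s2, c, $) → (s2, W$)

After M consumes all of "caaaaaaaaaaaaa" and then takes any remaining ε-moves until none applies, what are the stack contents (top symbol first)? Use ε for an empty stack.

WWWWWWWWWWWWWWW$

(s0, caaaaaaaaaaaaa, $)
  read c, top $: go to s2, push W$ → (s2, aaaaaaaaaaaaa, W$)
  ε-move, top W: go to s0, push WW → (s0, aaaaaaaaaaaaa, WW$)
  read a, top W: go to s1, push WW → (s1, aaaaaaaaaaaa, WWW$)
  ε-move, top W: go to s2, push ε → (s2, aaaaaaaaaaaa, WW$)
  ε-move, top W: go to s0, push WW → (s0, aaaaaaaaaaaa, WWW$)
  read a, top W: go to s1, push WW → (s1, aaaaaaaaaaa, WWWW$)
  ε-move, top W: go to s2, push ε → (s2, aaaaaaaaaaa, WWW$)
  ε-move, top W: go to s0, push WW → (s0, aaaaaaaaaaa, WWWW$)
  read a, top W: go to s1, push WW → (s1, aaaaaaaaaa, WWWWW$)
  ε-move, top W: go to s2, push ε → (s2, aaaaaaaaaa, WWWW$)
  ε-move, top W: go to s0, push WW → (s0, aaaaaaaaaa, WWWWW$)
  read a, top W: go to s1, push WW → (s1, aaaaaaaaa, WWWWWW$)
  ε-move, top W: go to s2, push ε → (s2, aaaaaaaaa, WWWWW$)
  ε-move, top W: go to s0, push WW → (s0, aaaaaaaaa, WWWWWW$)
  read a, top W: go to s1, push WW → (s1, aaaaaaaa, WWWWWWW$)
  ε-move, top W: go to s2, push ε → (s2, aaaaaaaa, WWWWWW$)
  ε-move, top W: go to s0, push WW → (s0, aaaaaaaa, WWWWWWW$)
  read a, top W: go to s1, push WW → (s1, aaaaaaa, WWWWWWWW$)
  ε-move, top W: go to s2, push ε → (s2, aaaaaaa, WWWWWWW$)
  ε-move, top W: go to s0, push WW → (s0, aaaaaaa, WWWWWWWW$)
  read a, top W: go to s1, push WW → (s1, aaaaaa, WWWWWWWWW$)
  ε-move, top W: go to s2, push ε → (s2, aaaaaa, WWWWWWWW$)
  ε-move, top W: go to s0, push WW → (s0, aaaaaa, WWWWWWWWW$)
  read a, top W: go to s1, push WW → (s1, aaaaa, WWWWWWWWWW$)
  ε-move, top W: go to s2, push ε → (s2, aaaaa, WWWWWWWWW$)
  ε-move, top W: go to s0, push WW → (s0, aaaaa, WWWWWWWWWW$)
  read a, top W: go to s1, push WW → (s1, aaaa, WWWWWWWWWWW$)
  ε-move, top W: go to s2, push ε → (s2, aaaa, WWWWWWWWWW$)
  ε-move, top W: go to s0, push WW → (s0, aaaa, WWWWWWWWWWW$)
  read a, top W: go to s1, push WW → (s1, aaa, WWWWWWWWWWWW$)
  ε-move, top W: go to s2, push ε → (s2, aaa, WWWWWWWWWWW$)
  ε-move, top W: go to s0, push WW → (s0, aaa, WWWWWWWWWWWW$)
  read a, top W: go to s1, push WW → (s1, aa, WWWWWWWWWWWWW$)
  ε-move, top W: go to s2, push ε → (s2, aa, WWWWWWWWWWWW$)
  ε-move, top W: go to s0, push WW → (s0, aa, WWWWWWWWWWWWW$)
  read a, top W: go to s1, push WW → (s1, a, WWWWWWWWWWWWWW$)
  ε-move, top W: go to s2, push ε → (s2, a, WWWWWWWWWWWWW$)
  ε-move, top W: go to s0, push WW → (s0, a, WWWWWWWWWWWWWW$)
  read a, top W: go to s1, push WW → (s1, ε, WWWWWWWWWWWWWWW$)
  ε-move, top W: go to s2, push ε → (s2, ε, WWWWWWWWWWWWWW$)
  ε-move, top W: go to s0, push WW → (s0, ε, WWWWWWWWWWWWWWW$)
All input consumed in state s0 with stack WWWWWWWWWWWWWWW$.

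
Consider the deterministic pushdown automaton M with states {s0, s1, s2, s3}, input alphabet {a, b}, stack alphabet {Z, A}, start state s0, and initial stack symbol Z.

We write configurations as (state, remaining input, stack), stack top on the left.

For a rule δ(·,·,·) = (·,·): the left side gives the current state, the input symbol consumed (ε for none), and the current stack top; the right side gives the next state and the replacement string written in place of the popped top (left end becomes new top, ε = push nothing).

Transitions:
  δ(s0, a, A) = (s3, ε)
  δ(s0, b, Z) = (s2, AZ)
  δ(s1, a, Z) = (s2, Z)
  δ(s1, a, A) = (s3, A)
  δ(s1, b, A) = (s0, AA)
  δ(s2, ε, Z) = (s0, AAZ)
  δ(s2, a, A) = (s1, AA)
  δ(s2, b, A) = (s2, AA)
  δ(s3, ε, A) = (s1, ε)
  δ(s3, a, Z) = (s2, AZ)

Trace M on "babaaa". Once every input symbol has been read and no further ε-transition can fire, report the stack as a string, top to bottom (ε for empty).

AAZ

(s0, babaaa, Z)
  read b, top Z: go to s2, push AZ → (s2, abaaa, AZ)
  read a, top A: go to s1, push AA → (s1, baaa, AAZ)
  read b, top A: go to s0, push AA → (s0, aaa, AAAZ)
  read a, top A: go to s3, push ε → (s3, aa, AAZ)
  ε-move, top A: go to s1, push ε → (s1, aa, AZ)
  read a, top A: go to s3, push A → (s3, a, AZ)
  ε-move, top A: go to s1, push ε → (s1, a, Z)
  read a, top Z: go to s2, push Z → (s2, ε, Z)
  ε-move, top Z: go to s0, push AAZ → (s0, ε, AAZ)
All input consumed in state s0 with stack AAZ.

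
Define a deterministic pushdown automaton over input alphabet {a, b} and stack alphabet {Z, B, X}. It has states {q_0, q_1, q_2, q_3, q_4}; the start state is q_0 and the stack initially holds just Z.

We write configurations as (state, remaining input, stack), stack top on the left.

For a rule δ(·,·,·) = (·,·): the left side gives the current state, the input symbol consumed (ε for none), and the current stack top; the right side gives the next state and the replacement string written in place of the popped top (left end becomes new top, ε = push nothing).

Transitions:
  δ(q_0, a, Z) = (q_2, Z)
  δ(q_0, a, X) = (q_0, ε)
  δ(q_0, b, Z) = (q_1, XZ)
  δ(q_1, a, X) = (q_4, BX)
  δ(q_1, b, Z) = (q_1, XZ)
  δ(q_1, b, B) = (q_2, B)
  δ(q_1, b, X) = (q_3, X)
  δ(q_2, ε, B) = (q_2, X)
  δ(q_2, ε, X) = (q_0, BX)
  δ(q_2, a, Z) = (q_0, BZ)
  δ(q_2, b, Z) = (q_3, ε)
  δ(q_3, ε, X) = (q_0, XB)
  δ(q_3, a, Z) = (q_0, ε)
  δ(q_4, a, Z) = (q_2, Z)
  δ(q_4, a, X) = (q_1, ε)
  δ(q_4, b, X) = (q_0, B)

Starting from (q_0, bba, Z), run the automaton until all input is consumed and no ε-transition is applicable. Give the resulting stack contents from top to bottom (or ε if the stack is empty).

(q_0, bba, Z) ⊢ (q_1, ba, XZ) ⊢ (q_3, a, XZ) ⊢ (q_0, a, XBZ) ⊢ (q_0, ε, BZ)
All input consumed in state q_0 with stack BZ.

BZ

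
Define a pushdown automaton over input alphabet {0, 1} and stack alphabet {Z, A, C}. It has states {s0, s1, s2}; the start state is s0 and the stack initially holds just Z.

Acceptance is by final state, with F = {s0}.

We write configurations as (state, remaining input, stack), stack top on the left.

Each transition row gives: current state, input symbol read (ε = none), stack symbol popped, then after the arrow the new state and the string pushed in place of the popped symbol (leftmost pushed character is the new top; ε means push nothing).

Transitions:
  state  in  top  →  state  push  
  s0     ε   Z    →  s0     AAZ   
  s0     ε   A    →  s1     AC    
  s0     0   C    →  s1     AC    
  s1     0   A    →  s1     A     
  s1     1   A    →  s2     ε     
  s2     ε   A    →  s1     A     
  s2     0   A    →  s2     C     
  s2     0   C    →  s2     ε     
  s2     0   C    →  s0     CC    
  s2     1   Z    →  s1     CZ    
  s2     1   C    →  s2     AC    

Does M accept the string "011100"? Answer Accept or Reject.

Reject

No computation consumes all input and reaches a final state.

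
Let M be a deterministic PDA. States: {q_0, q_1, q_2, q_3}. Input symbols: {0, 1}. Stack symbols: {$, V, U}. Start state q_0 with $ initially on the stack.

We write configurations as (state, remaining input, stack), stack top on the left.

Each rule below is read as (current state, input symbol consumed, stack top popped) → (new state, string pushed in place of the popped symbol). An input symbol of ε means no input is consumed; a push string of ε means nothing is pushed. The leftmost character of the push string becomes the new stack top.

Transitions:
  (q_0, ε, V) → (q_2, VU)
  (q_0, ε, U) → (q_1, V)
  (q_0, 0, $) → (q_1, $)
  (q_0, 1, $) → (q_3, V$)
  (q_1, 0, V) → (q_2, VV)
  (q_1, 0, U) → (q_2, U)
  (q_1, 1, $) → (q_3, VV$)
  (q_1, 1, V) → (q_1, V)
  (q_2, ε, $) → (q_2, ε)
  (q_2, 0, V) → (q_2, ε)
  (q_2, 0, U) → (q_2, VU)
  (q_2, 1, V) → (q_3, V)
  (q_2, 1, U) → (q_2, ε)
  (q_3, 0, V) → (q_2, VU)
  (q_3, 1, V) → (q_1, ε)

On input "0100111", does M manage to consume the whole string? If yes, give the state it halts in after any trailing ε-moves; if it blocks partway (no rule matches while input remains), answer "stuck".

q_1

(q_0, 0100111, $) ⊢ (q_1, 100111, $) ⊢ (q_3, 00111, VV$) ⊢ (q_2, 0111, VUV$) ⊢ (q_2, 111, UV$) ⊢ (q_2, 11, V$) ⊢ (q_3, 1, V$) ⊢ (q_1, ε, $)
All input consumed; M is in state q_1.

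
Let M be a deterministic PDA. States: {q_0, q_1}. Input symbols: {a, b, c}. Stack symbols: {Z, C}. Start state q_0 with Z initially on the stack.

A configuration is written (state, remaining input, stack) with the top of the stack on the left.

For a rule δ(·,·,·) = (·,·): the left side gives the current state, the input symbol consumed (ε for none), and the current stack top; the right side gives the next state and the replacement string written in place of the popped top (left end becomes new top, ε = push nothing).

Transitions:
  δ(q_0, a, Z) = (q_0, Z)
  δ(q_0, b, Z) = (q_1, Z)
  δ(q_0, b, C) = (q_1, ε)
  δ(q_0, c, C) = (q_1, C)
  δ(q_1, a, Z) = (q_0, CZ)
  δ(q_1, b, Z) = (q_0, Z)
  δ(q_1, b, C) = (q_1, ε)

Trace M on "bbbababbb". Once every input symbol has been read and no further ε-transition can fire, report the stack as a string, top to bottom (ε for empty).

Z

(q_0, bbbababbb, Z) ⊢ (q_1, bbababbb, Z) ⊢ (q_0, bababbb, Z) ⊢ (q_1, ababbb, Z) ⊢ (q_0, babbb, CZ) ⊢ (q_1, abbb, Z) ⊢ (q_0, bbb, CZ) ⊢ (q_1, bb, Z) ⊢ (q_0, b, Z) ⊢ (q_1, ε, Z)
All input consumed in state q_1 with stack Z.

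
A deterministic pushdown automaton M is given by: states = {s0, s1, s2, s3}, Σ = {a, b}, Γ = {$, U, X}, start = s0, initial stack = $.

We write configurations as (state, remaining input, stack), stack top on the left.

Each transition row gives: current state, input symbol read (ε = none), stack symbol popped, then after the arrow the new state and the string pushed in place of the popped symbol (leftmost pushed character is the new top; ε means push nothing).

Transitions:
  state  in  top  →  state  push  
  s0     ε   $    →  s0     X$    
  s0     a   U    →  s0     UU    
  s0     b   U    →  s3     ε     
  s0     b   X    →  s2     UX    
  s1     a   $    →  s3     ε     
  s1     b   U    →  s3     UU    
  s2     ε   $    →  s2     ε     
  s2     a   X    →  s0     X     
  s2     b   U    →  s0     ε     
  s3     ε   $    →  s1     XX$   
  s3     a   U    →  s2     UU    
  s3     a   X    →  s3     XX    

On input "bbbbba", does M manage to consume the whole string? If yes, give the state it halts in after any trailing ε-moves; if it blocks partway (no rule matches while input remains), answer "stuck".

stuck

(s0, bbbbba, $)
  ε-move, top $: go to s0, push X$ → (s0, bbbbba, X$)
  read b, top X: go to s2, push UX → (s2, bbbba, UX$)
  read b, top U: go to s0, push ε → (s0, bbba, X$)
  read b, top X: go to s2, push UX → (s2, bba, UX$)
  read b, top U: go to s0, push ε → (s0, ba, X$)
  read b, top X: go to s2, push UX → (s2, a, UX$)
No transition for (s2, a, top U); M blocks with input a remaining.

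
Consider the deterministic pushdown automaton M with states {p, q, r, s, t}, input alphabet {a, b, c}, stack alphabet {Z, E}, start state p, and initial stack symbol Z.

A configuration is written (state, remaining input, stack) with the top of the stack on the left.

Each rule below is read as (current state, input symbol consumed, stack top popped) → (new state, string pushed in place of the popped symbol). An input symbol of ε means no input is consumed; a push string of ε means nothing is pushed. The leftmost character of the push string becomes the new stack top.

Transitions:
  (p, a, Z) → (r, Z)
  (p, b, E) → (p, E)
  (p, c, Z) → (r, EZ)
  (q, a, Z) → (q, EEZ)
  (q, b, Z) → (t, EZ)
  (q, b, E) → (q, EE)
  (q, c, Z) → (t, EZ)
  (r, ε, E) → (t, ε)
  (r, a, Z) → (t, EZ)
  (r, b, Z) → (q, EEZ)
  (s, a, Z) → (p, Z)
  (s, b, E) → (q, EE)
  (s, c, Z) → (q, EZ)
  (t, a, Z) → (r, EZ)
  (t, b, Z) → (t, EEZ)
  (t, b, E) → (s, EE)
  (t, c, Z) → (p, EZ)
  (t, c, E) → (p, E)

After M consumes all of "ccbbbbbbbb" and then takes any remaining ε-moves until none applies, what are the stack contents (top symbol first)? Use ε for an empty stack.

EZ

(p, ccbbbbbbbb, Z)
  read c, top Z: go to r, push EZ → (r, cbbbbbbbb, EZ)
  ε-move, top E: go to t, push ε → (t, cbbbbbbbb, Z)
  read c, top Z: go to p, push EZ → (p, bbbbbbbb, EZ)
  read b, top E: go to p, push E → (p, bbbbbbb, EZ)
  read b, top E: go to p, push E → (p, bbbbbb, EZ)
  read b, top E: go to p, push E → (p, bbbbb, EZ)
  read b, top E: go to p, push E → (p, bbbb, EZ)
  read b, top E: go to p, push E → (p, bbb, EZ)
  read b, top E: go to p, push E → (p, bb, EZ)
  read b, top E: go to p, push E → (p, b, EZ)
  read b, top E: go to p, push E → (p, ε, EZ)
All input consumed in state p with stack EZ.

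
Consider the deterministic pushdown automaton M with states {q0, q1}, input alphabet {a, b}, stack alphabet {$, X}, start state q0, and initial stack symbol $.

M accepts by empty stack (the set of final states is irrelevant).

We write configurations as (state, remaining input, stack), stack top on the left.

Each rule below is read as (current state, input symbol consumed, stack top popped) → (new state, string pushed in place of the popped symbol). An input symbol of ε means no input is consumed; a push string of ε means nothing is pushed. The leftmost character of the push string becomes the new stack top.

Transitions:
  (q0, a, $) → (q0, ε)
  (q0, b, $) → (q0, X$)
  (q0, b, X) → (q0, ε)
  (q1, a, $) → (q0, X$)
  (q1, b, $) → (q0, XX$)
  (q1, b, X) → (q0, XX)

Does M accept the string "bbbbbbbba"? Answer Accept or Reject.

Accept

(q0, bbbbbbbba, $) ⊢ (q0, bbbbbbba, X$) ⊢ (q0, bbbbbba, $) ⊢ (q0, bbbbba, X$) ⊢ (q0, bbbba, $) ⊢ (q0, bbba, X$) ⊢ (q0, bba, $) ⊢ (q0, ba, X$) ⊢ (q0, a, $) ⊢ (q0, ε, ε)
All input consumed and the stack is empty.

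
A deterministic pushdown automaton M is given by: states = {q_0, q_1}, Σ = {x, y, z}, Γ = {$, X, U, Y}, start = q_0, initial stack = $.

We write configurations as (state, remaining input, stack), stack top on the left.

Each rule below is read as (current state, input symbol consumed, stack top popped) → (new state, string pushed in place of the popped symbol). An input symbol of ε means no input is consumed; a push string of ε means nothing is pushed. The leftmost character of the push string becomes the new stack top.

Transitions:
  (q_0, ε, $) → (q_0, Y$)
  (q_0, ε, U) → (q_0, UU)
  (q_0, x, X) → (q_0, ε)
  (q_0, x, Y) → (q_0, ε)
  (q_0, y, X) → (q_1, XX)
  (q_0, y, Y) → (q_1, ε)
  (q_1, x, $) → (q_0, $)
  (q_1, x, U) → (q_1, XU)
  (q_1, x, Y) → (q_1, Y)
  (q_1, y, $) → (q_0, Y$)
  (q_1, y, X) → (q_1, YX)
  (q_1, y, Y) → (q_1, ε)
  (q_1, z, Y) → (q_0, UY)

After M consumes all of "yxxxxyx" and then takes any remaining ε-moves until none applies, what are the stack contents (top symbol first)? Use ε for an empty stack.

(q_0, yxxxxyx, $)
  ε-move, top $: go to q_0, push Y$ → (q_0, yxxxxyx, Y$)
  read y, top Y: go to q_1, push ε → (q_1, xxxxyx, $)
  read x, top $: go to q_0, push $ → (q_0, xxxyx, $)
  ε-move, top $: go to q_0, push Y$ → (q_0, xxxyx, Y$)
  read x, top Y: go to q_0, push ε → (q_0, xxyx, $)
  ε-move, top $: go to q_0, push Y$ → (q_0, xxyx, Y$)
  read x, top Y: go to q_0, push ε → (q_0, xyx, $)
  ε-move, top $: go to q_0, push Y$ → (q_0, xyx, Y$)
  read x, top Y: go to q_0, push ε → (q_0, yx, $)
  ε-move, top $: go to q_0, push Y$ → (q_0, yx, Y$)
  read y, top Y: go to q_1, push ε → (q_1, x, $)
  read x, top $: go to q_0, push $ → (q_0, ε, $)
  ε-move, top $: go to q_0, push Y$ → (q_0, ε, Y$)
All input consumed in state q_0 with stack Y$.

Y$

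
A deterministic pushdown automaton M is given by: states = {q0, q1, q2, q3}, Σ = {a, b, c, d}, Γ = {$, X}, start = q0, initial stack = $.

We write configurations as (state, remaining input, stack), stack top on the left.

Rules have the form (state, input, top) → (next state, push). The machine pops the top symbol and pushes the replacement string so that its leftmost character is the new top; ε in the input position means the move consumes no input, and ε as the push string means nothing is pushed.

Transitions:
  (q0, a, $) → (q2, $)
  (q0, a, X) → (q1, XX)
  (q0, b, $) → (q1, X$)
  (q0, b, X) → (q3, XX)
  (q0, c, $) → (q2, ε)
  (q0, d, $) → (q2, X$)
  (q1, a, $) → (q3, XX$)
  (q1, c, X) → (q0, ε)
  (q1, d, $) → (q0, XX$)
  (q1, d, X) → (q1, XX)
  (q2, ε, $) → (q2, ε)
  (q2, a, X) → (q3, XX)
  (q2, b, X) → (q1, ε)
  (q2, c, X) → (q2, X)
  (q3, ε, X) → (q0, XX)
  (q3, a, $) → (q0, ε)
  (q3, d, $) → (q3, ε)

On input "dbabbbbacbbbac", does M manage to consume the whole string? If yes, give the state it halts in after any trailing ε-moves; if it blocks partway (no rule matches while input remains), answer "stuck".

q0

(q0, dbabbbbacbbbac, $) ⊢ (q2, babbbbacbbbac, X$) ⊢ (q1, abbbbacbbbac, $) ⊢ (q3, bbbbacbbbac, XX$) ⊢ (q0, bbbbacbbbac, XXX$) ⊢ (q3, bbbacbbbac, XXXX$) ⊢ (q0, bbbacbbbac, XXXXX$) ⊢ (q3, bbacbbbac, XXXXXX$) ⊢ (q0, bbacbbbac, XXXXXXX$) ⊢ (q3, bacbbbac, XXXXXXXX$) ⊢ (q0, bacbbbac, XXXXXXXXX$) ⊢ (q3, acbbbac, XXXXXXXXXX$) ⊢ (q0, acbbbac, XXXXXXXXXXX$) ⊢ (q1, cbbbac, XXXXXXXXXXXX$) ⊢ (q0, bbbac, XXXXXXXXXXX$) ⊢ (q3, bbac, XXXXXXXXXXXX$) ⊢ (q0, bbac, XXXXXXXXXXXXX$) ⊢ (q3, bac, XXXXXXXXXXXXXX$) ⊢ (q0, bac, XXXXXXXXXXXXXXX$) ⊢ (q3, ac, XXXXXXXXXXXXXXXX$) ⊢ (q0, ac, XXXXXXXXXXXXXXXXX$) ⊢ (q1, c, XXXXXXXXXXXXXXXXXX$) ⊢ (q0, ε, XXXXXXXXXXXXXXXXX$)
All input consumed; M is in state q0.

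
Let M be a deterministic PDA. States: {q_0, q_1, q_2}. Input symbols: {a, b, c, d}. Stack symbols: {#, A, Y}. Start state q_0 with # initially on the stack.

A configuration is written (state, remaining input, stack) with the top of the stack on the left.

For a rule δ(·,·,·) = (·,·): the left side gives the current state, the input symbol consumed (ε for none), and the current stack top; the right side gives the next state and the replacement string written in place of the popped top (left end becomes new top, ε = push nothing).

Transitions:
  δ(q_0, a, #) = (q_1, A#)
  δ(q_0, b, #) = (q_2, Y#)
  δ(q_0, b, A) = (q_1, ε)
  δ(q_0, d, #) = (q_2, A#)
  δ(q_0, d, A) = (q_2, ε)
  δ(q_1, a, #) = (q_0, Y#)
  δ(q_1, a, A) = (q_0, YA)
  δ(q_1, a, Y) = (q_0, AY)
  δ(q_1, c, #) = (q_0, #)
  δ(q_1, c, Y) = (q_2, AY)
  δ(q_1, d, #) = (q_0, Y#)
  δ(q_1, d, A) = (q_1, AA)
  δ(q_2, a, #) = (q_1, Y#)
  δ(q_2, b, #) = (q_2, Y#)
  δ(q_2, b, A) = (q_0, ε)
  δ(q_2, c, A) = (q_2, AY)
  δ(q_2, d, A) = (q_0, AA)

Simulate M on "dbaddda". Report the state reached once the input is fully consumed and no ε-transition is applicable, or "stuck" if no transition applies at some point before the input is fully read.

(q_0, dbaddda, #) ⊢ (q_2, baddda, A#) ⊢ (q_0, addda, #) ⊢ (q_1, ddda, A#) ⊢ (q_1, dda, AA#) ⊢ (q_1, da, AAA#) ⊢ (q_1, a, AAAA#) ⊢ (q_0, ε, YAAAA#)
All input consumed; M is in state q_0.

q_0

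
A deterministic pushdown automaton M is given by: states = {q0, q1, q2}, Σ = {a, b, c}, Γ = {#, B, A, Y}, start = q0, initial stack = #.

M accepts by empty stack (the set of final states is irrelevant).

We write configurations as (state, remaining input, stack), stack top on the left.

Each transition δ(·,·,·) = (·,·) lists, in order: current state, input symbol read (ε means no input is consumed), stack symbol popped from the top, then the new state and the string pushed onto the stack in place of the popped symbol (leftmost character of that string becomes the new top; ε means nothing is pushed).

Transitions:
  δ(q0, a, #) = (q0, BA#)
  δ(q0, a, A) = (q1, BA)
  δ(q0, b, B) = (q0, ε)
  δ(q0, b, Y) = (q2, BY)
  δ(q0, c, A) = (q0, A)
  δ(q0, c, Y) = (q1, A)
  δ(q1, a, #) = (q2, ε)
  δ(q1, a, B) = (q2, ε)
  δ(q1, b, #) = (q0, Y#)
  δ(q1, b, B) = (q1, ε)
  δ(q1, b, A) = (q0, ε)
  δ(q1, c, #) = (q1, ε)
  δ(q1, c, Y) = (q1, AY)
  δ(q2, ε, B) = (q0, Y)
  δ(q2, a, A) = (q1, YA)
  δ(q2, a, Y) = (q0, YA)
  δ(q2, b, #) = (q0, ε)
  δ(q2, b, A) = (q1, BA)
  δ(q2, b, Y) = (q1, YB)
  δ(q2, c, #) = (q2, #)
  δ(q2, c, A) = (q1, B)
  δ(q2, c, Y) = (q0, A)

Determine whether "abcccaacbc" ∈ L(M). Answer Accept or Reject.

Accept

(q0, abcccaacbc, #) ⊢ (q0, bcccaacbc, BA#) ⊢ (q0, cccaacbc, A#) ⊢ (q0, ccaacbc, A#) ⊢ (q0, caacbc, A#) ⊢ (q0, aacbc, A#) ⊢ (q1, acbc, BA#) ⊢ (q2, cbc, A#) ⊢ (q1, bc, B#) ⊢ (q1, c, #) ⊢ (q1, ε, ε)
All input consumed and the stack is empty.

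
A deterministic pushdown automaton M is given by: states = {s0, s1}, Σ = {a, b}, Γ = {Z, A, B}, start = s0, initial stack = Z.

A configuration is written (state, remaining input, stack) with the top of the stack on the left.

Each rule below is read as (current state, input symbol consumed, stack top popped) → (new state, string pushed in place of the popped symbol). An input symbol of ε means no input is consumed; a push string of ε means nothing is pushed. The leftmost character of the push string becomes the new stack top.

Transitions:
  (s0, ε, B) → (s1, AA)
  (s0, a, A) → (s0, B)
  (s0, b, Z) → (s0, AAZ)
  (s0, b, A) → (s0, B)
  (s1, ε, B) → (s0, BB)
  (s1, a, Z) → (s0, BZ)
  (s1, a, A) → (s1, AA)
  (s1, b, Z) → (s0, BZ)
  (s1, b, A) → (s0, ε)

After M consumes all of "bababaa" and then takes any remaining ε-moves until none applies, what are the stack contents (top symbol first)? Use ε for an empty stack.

AAAAZ

(s0, bababaa, Z) ⊢ (s0, ababaa, AAZ) ⊢ (s0, babaa, BAZ) ⊢ (s1, babaa, AAAZ) ⊢ (s0, abaa, AAZ) ⊢ (s0, baa, BAZ) ⊢ (s1, baa, AAAZ) ⊢ (s0, aa, AAZ) ⊢ (s0, a, BAZ) ⊢ (s1, a, AAAZ) ⊢ (s1, ε, AAAAZ)
All input consumed in state s1 with stack AAAAZ.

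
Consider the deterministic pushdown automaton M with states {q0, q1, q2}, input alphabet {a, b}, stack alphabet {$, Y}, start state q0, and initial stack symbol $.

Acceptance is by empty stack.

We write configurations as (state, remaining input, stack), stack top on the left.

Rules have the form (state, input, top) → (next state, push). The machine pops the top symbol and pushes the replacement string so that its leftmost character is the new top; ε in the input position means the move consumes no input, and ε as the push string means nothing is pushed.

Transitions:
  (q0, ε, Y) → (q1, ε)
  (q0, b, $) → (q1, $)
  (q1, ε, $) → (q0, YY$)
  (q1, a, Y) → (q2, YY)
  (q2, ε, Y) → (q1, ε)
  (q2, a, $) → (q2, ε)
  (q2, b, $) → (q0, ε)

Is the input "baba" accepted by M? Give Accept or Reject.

Reject

(q0, baba, $) ⊢ (q1, aba, $) ⊢ (q0, aba, YY$) ⊢ (q1, aba, Y$) ⊢ (q2, ba, YY$) ⊢ (q1, ba, Y$)
No transition applies at (q1, ba, Y$); input not fully consumed.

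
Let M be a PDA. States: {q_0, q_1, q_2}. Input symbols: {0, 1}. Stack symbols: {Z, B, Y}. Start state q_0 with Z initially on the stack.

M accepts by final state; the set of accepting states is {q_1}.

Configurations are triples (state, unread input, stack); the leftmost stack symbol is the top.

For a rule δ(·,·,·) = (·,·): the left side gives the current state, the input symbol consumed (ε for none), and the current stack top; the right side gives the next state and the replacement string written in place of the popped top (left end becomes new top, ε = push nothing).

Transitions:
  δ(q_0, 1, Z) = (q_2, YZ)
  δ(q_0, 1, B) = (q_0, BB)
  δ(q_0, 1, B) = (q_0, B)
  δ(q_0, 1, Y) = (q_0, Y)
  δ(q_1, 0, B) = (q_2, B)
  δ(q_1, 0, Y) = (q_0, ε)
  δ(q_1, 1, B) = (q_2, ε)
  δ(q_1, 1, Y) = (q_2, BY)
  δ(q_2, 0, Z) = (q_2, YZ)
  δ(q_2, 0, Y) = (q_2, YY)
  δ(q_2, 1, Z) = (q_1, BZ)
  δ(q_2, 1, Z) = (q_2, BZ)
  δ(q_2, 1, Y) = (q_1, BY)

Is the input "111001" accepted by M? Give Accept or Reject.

One accepting computation: (q_0, 111001, Z) ⊢ (q_2, 11001, YZ) ⊢ (q_1, 1001, BYZ) ⊢ (q_2, 001, YZ) ⊢ (q_2, 01, YYZ) ⊢ (q_2, 1, YYYZ) ⊢ (q_1, ε, BYYYZ)
All input consumed and state q_1 ∈ F.

Accept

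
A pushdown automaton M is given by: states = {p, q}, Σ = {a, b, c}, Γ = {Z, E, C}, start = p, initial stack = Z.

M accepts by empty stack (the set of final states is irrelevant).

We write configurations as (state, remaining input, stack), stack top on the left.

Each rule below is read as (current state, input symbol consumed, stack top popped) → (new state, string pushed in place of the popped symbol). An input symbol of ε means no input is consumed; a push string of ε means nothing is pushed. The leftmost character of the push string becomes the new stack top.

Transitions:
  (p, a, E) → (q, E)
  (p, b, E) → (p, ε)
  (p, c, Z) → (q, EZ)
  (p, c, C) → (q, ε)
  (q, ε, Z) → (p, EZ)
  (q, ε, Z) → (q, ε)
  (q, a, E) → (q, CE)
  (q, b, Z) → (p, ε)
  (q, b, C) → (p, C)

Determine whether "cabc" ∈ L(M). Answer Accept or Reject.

No computation consumes all input and empties the stack.

Reject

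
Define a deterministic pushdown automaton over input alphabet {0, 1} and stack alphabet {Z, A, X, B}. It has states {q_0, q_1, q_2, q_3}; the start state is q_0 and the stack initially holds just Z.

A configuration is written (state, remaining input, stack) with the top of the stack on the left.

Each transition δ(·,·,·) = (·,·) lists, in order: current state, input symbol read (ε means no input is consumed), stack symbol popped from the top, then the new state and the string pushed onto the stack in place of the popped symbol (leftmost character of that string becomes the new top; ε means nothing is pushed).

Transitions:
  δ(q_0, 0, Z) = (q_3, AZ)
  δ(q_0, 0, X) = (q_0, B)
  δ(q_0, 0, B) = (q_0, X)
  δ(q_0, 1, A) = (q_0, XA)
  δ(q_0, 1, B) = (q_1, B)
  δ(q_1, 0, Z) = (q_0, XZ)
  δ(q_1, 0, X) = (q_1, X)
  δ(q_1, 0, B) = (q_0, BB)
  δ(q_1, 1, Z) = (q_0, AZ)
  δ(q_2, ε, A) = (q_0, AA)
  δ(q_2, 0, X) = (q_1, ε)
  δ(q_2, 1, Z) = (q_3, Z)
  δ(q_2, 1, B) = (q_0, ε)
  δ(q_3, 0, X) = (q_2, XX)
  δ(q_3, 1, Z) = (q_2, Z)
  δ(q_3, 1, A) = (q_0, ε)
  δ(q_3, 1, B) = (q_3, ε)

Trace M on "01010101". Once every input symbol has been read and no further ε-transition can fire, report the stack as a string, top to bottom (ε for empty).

Z

(q_0, 01010101, Z)
  read 0, top Z: go to q_3, push AZ → (q_3, 1010101, AZ)
  read 1, top A: go to q_0, push ε → (q_0, 010101, Z)
  read 0, top Z: go to q_3, push AZ → (q_3, 10101, AZ)
  read 1, top A: go to q_0, push ε → (q_0, 0101, Z)
  read 0, top Z: go to q_3, push AZ → (q_3, 101, AZ)
  read 1, top A: go to q_0, push ε → (q_0, 01, Z)
  read 0, top Z: go to q_3, push AZ → (q_3, 1, AZ)
  read 1, top A: go to q_0, push ε → (q_0, ε, Z)
All input consumed in state q_0 with stack Z.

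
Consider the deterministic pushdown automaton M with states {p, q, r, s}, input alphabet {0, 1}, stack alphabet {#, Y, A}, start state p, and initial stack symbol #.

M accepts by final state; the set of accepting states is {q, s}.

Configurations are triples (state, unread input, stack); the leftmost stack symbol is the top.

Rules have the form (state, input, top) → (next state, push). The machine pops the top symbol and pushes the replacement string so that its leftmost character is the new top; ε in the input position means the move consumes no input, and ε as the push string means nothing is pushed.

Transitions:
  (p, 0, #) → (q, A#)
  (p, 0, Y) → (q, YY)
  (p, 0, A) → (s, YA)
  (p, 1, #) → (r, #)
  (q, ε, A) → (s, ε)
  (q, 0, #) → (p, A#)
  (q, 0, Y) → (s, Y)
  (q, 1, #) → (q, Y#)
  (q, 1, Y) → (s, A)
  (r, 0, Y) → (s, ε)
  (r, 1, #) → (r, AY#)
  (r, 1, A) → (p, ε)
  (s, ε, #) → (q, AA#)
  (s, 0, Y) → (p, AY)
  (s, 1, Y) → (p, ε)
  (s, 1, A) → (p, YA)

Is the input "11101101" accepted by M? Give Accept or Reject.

(p, 11101101, #)
  read 1, top #: go to r, push # → (r, 1101101, #)
  read 1, top #: go to r, push AY# → (r, 101101, AY#)
  read 1, top A: go to p, push ε → (p, 01101, Y#)
  read 0, top Y: go to q, push YY → (q, 1101, YY#)
  read 1, top Y: go to s, push A → (s, 101, AY#)
  read 1, top A: go to p, push YA → (p, 01, YAY#)
  read 0, top Y: go to q, push YY → (q, 1, YYAY#)
  read 1, top Y: go to s, push A → (s, ε, AYAY#)
All input consumed; state s ∈ F.

Accept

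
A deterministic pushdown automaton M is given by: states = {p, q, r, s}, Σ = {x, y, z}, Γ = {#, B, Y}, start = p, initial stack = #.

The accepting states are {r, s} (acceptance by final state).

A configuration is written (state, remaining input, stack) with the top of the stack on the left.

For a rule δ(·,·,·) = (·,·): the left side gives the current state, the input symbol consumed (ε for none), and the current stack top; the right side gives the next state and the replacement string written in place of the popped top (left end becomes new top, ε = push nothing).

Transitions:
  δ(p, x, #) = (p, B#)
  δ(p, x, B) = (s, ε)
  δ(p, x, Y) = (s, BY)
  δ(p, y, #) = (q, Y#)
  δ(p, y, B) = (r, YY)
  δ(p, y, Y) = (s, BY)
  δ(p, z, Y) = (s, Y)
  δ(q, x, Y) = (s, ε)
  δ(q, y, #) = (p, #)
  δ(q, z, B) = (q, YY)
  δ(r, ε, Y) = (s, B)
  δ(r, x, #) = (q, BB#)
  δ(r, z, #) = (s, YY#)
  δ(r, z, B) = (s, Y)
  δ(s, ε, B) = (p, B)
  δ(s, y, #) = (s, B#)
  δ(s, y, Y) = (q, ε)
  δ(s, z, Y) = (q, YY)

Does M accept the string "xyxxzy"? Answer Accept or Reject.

(p, xyxxzy, #)
  read x, top #: go to p, push B# → (p, yxxzy, B#)
  read y, top B: go to r, push YY → (r, xxzy, YY#)
  ε-move, top Y: go to s, push B → (s, xxzy, BY#)
  ε-move, top B: go to p, push B → (p, xxzy, BY#)
  read x, top B: go to s, push ε → (s, xzy, Y#)
No transition applies at (s, xzy, Y#); input not fully consumed.

Reject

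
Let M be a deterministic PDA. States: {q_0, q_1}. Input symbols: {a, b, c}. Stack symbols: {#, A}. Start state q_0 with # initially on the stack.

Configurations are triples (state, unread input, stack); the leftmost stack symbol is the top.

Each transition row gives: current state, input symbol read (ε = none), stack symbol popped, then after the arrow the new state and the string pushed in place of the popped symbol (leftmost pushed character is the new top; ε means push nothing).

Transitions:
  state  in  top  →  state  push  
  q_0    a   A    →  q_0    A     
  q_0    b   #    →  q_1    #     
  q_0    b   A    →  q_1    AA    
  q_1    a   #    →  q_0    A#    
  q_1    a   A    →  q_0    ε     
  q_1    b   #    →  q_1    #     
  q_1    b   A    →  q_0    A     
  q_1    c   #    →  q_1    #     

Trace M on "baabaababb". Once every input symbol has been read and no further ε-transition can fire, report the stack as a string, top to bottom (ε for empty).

(q_0, baabaababb, #) ⊢ (q_1, aabaababb, #) ⊢ (q_0, abaababb, A#) ⊢ (q_0, baababb, A#) ⊢ (q_1, aababb, AA#) ⊢ (q_0, ababb, A#) ⊢ (q_0, babb, A#) ⊢ (q_1, abb, AA#) ⊢ (q_0, bb, A#) ⊢ (q_1, b, AA#) ⊢ (q_0, ε, AA#)
All input consumed in state q_0 with stack AA#.

AA#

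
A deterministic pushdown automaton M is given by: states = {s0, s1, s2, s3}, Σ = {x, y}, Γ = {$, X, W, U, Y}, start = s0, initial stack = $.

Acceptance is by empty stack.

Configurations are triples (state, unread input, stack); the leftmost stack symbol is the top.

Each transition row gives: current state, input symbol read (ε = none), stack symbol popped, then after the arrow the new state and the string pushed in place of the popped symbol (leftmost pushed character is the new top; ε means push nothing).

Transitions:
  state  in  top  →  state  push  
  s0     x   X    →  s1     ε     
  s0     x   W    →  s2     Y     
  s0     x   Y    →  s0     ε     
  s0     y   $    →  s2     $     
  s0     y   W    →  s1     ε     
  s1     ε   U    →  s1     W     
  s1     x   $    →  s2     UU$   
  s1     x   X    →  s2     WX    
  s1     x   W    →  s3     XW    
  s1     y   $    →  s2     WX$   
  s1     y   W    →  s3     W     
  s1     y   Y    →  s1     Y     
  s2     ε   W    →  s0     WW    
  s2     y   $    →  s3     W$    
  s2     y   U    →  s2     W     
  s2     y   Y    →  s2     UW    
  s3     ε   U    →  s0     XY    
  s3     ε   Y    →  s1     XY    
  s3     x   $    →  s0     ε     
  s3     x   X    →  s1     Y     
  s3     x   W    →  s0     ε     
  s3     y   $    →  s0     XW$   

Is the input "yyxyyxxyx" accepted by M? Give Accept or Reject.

Reject

(s0, yyxyyxxyx, $)
  read y, top $: go to s2, push $ → (s2, yxyyxxyx, $)
  read y, top $: go to s3, push W$ → (s3, xyyxxyx, W$)
  read x, top W: go to s0, push ε → (s0, yyxxyx, $)
  read y, top $: go to s2, push $ → (s2, yxxyx, $)
  read y, top $: go to s3, push W$ → (s3, xxyx, W$)
  read x, top W: go to s0, push ε → (s0, xyx, $)
No transition applies at (s0, xyx, $); input not fully consumed.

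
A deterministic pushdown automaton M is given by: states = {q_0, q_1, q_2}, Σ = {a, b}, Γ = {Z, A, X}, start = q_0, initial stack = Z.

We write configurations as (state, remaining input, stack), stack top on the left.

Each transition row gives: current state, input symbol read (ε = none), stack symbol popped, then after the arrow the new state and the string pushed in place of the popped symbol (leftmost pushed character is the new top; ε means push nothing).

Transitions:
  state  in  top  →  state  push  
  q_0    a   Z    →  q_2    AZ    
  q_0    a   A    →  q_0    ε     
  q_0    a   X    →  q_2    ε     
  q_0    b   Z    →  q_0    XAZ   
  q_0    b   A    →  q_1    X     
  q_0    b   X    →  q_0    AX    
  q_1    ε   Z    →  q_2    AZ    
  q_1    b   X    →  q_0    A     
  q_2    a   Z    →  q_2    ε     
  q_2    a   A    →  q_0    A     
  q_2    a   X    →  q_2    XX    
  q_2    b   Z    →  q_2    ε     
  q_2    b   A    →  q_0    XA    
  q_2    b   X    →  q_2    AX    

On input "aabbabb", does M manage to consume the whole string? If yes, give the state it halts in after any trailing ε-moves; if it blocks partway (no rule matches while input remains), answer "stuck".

q_0

(q_0, aabbabb, Z)
  read a, top Z: go to q_2, push AZ → (q_2, abbabb, AZ)
  read a, top A: go to q_0, push A → (q_0, bbabb, AZ)
  read b, top A: go to q_1, push X → (q_1, babb, XZ)
  read b, top X: go to q_0, push A → (q_0, abb, AZ)
  read a, top A: go to q_0, push ε → (q_0, bb, Z)
  read b, top Z: go to q_0, push XAZ → (q_0, b, XAZ)
  read b, top X: go to q_0, push AX → (q_0, ε, AXAZ)
All input consumed; M is in state q_0.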